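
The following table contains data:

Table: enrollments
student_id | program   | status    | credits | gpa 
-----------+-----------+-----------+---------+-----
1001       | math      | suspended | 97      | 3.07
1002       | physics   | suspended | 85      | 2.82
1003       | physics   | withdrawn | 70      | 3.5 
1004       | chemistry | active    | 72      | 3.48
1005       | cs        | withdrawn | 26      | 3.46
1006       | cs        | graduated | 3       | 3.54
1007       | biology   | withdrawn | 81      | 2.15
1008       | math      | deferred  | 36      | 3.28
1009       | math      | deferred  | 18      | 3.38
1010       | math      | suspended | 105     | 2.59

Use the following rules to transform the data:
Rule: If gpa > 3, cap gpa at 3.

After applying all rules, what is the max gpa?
3

Step 1: Original maximum gpa = 3.54
Step 2: Apply cap at 3
Step 3: 7 records had gpa > 3 and were capped
Step 4: Maximum after transformation = 3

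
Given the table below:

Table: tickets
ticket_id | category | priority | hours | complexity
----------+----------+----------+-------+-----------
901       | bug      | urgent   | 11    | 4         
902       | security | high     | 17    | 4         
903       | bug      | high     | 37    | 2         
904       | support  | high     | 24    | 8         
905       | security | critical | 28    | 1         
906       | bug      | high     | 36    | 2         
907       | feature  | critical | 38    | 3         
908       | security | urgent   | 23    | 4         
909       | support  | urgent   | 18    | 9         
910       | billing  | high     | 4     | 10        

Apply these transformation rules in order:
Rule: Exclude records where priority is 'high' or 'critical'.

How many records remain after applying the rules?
3

Step 1: Count records to exclude
  - 5 (high) + 2 (critical) = 7 records
Step 2: Total records: 10
Step 3: Remaining = 10 - 7 = 3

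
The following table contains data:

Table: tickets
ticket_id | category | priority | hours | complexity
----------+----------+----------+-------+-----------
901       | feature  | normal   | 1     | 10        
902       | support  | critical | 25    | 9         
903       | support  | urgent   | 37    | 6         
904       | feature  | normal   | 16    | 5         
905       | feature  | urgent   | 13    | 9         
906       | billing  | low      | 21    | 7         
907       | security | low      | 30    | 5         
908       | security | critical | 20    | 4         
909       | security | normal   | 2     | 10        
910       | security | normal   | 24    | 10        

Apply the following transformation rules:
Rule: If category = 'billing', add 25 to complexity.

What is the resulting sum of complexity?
100

Step 1: Count records where category = 'billing': 1
Step 2: Total bonus added: 1 × 25 = 25
Step 3: Original sum of complexity: 75
Step 4: Final sum = 75 + 25 = 100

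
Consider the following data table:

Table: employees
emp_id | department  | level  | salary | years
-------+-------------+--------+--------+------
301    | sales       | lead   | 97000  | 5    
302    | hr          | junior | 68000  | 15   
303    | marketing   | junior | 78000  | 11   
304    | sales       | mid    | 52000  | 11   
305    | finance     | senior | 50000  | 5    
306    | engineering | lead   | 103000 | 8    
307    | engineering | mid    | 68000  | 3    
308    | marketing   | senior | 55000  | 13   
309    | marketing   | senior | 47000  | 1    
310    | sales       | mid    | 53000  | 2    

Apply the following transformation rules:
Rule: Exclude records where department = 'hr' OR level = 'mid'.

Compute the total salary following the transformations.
430000

Step 1: Find records where department = 'hr' OR level = 'mid'
Step 2: 4 records match, summing to 241000
Step 3: Original sum: 671000
Step 4: Remaining sum = 671000 - 241000 = 430000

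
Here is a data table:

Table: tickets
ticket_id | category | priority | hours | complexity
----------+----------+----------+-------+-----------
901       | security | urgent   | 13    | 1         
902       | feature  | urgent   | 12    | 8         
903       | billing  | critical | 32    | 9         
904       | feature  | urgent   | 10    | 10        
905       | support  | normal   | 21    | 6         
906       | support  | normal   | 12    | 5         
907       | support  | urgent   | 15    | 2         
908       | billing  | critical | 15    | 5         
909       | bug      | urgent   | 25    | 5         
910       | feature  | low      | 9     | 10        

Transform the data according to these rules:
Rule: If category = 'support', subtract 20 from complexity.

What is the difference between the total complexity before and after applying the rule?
60

Step 1: Original sum of complexity = 61
Step 2: 3 records have category = 'support'
Step 3: Each affected record changes by -20
Step 4: Total change = 3 × -20 = -60
Step 5: New sum = 61 + -60 = 1
Step 6: Difference = |1 - 61| = 60
        (Sum decreased by 60)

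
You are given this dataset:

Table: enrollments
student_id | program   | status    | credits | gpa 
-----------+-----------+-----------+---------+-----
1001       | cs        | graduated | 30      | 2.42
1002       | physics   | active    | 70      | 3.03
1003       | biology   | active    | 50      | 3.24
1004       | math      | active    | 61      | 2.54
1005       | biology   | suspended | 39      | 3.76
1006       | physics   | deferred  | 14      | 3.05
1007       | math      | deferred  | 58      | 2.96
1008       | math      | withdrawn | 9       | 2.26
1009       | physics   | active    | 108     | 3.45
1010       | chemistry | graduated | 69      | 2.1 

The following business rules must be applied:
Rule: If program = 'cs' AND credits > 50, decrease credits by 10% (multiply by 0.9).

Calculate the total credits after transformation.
508

Step 1: Find records where program = 'cs' AND credits > 50
Step 2: 0 records match, summing to 0
Step 3: After multiplier: 0 × 0.9 = 0.0
Step 4: Unaffected records sum: 508
Step 5: Final sum = 0.0 + 508 = 508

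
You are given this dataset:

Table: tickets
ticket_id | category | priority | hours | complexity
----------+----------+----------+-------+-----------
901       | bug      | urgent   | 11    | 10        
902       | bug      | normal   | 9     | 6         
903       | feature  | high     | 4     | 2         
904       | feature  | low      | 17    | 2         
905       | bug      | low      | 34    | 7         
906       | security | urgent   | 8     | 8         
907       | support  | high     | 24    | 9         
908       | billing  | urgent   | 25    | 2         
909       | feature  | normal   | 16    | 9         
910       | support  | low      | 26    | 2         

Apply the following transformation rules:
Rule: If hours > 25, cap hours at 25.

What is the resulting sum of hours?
164

Step 1: 2 records have hours > 25
Step 2: These records originally summed to 60
Step 3: After capping: 2 × 25 = 50
Step 4: Unaffected records sum: 114
Step 5: Final sum = 50 + 114 = 164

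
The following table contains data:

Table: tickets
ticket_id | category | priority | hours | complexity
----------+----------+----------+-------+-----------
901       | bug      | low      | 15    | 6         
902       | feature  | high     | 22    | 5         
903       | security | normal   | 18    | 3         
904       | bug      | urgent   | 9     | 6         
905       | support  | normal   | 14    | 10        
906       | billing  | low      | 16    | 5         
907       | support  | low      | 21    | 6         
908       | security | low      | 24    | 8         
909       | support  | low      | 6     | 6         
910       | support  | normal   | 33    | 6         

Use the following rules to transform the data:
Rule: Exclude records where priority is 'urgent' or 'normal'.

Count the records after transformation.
6

Step 1: Count records to exclude
  - 1 (urgent) + 3 (normal) = 4 records
Step 2: Total records: 10
Step 3: Remaining = 10 - 4 = 6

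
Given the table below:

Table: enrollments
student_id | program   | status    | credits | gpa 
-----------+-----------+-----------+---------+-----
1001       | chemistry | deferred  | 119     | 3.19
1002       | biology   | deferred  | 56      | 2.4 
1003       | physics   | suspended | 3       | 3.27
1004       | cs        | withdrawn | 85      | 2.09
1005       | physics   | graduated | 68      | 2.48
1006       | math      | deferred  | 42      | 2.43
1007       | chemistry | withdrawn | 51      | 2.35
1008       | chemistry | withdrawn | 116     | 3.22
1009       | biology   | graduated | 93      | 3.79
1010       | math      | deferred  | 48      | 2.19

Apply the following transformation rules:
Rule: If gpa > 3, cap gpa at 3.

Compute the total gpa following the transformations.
25.94

Step 1: 4 records have gpa > 3
Step 2: These records originally summed to 13.47
Step 3: After capping: 4 × 3 = 12
Step 4: Unaffected records sum: 13.94
Step 5: Final sum = 12 + 13.94 = 25.94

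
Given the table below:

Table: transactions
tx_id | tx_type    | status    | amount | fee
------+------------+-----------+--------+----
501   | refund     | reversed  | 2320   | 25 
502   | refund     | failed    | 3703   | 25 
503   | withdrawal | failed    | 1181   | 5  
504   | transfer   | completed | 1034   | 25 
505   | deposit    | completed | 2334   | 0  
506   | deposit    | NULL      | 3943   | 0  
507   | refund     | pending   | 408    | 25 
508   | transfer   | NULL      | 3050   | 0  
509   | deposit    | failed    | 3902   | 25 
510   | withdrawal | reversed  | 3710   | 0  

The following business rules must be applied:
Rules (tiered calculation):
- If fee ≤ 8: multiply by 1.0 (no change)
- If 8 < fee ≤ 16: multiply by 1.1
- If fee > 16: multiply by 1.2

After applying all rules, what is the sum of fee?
155.0

Step 1: Tier 1 (fee ≤ 8): 5 records, sum = 5 × 1.0 = 5.0
Step 2: Tier 2 (8 < fee ≤ 16): 0 records, sum = 0 × 1.1 = 0.0
Step 3: Tier 3 (fee > 16): 5 records, sum = 125 × 1.2 = 150.0
Step 4: Final sum = 5.0 + 0.0 + 150.0 = 155.0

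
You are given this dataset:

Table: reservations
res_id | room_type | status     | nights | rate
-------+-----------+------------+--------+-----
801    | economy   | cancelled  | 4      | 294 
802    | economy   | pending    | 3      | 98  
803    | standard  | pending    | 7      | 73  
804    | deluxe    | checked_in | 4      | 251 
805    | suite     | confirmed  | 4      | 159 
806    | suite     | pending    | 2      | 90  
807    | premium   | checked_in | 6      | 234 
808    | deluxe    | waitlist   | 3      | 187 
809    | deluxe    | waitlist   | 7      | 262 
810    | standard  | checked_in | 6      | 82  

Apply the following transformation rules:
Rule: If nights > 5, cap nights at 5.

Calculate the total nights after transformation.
40

Step 1: 4 records have nights > 5
Step 2: These records originally summed to 26
Step 3: After capping: 4 × 5 = 20
Step 4: Unaffected records sum: 20
Step 5: Final sum = 20 + 20 = 40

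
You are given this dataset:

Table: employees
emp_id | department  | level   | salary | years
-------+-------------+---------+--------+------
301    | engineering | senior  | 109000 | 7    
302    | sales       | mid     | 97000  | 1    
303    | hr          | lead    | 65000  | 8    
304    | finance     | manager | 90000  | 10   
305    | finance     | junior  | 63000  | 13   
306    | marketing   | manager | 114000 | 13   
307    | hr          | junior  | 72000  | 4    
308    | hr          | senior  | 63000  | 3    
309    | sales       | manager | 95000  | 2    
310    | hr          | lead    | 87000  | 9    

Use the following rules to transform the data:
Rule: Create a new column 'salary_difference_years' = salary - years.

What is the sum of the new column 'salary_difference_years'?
854930

Step 1: For each record, compute salary - years
Example calculations:
  109000 - 7 = 108993
  97000 - 1 = 96999
  65000 - 8 = 64992
  ...
Step 2: Sum all derived values
Step 3: Total = 854930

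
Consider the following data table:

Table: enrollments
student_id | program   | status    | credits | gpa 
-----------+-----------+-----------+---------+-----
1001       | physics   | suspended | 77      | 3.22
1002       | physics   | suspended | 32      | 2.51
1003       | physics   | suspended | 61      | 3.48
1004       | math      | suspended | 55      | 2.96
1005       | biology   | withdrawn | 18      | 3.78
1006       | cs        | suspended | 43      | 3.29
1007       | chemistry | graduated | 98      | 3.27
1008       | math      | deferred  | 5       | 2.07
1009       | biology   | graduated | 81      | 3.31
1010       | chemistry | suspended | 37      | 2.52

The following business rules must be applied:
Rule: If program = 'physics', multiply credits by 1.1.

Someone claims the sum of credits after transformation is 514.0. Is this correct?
No, the correct result is 524.0.

Step 1: Calculate the correct sum after transformation
Step 2: Apply multiplier 1.1 to records where program = 'physics'
Step 3: Correct result = 524.0
Step 4: Claimed result = 514.0
Step 5: 524.0 ≠ 514.0
Conclusion: The claimed result is incorrect. The correct answer is 524.0.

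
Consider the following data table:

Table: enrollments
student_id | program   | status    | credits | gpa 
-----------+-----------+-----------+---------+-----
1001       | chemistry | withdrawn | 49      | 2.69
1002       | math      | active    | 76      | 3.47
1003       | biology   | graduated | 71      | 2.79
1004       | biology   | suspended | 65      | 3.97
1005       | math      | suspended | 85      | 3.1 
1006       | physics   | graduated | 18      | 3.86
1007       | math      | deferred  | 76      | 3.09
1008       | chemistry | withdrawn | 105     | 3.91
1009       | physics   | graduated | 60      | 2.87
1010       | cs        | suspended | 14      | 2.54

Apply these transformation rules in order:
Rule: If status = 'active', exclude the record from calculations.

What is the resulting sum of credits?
543

Step 1: Identify records where status = 'active'
Step 2: The excluded records sum to 76
Step 3: Original total credits = 619
Step 4: Remaining total = 619 - 76 = 543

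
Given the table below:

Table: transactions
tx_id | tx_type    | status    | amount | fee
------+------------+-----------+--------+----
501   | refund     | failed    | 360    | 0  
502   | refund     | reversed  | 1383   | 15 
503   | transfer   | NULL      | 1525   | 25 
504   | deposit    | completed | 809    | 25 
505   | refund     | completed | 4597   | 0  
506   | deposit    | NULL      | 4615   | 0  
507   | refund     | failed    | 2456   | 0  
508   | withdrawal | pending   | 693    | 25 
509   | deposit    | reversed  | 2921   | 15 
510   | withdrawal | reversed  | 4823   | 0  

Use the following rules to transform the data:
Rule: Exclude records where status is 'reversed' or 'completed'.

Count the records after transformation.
5

Step 1: Count records to exclude
  - 3 (reversed) + 2 (completed) = 5 records
Step 2: Total records: 10
Step 3: Remaining = 10 - 5 = 5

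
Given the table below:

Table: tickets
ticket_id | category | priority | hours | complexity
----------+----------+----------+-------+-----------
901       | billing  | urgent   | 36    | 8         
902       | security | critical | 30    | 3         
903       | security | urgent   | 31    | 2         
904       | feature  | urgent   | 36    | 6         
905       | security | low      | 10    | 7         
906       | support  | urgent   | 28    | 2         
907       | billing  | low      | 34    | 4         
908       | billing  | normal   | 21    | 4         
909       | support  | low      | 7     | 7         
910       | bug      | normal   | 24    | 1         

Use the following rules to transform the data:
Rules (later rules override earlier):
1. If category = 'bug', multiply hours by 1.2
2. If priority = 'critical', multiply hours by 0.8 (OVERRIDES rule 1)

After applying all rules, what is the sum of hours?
255.8

Step 1: Rule 2 takes priority for records with priority = 'critical'
  - 1 records: 30 × 0.8 = 24.0
Step 2: Rule 1 applies to remaining records with category = 'bug'
  - 1 records: 24 × 1.2 = 28.8
Step 3: Other records unchanged: 203
Step 4: Final sum = 24.0 + 28.8 + 203 = 255.8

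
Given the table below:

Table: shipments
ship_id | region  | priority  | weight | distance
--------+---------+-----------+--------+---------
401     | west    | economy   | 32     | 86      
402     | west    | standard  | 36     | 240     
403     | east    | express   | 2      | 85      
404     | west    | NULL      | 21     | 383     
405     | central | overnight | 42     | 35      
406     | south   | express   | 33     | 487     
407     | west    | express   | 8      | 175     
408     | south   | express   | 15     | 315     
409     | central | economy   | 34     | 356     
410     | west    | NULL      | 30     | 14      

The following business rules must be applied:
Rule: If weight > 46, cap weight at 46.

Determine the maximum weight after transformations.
42

Step 1: Original maximum weight = 42
Step 2: Check cap of 46 against maximum
Step 3: No records exceed the cap (max 42 <= cap 46), so no capping applies
Step 4: Maximum after transformation = 42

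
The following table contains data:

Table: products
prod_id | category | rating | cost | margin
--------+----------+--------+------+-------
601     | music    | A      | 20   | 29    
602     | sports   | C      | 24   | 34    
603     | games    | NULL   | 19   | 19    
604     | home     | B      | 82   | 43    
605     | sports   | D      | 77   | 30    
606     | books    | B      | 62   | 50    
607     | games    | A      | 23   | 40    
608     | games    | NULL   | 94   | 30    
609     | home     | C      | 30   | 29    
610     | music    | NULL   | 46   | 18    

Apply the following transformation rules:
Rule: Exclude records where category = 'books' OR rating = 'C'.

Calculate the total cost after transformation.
361

Step 1: Find records where category = 'books' OR rating = 'C'
Step 2: 3 records match, summing to 116
Step 3: Original sum: 477
Step 4: Remaining sum = 477 - 116 = 361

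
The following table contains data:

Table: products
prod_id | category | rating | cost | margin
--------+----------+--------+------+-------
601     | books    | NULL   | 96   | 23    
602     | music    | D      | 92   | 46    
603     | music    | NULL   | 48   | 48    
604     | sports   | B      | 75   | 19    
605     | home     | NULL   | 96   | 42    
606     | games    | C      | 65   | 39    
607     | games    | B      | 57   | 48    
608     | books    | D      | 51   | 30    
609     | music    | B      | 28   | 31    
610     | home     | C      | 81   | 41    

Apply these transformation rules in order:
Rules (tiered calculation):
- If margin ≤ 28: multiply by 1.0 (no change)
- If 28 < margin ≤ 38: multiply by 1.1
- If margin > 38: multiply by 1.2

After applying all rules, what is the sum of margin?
425.9

Step 1: Tier 1 (margin ≤ 28): 2 records, sum = 42 × 1.0 = 42.0
Step 2: Tier 2 (28 < margin ≤ 38): 2 records, sum = 61 × 1.1 = 67.1
Step 3: Tier 3 (margin > 38): 6 records, sum = 264 × 1.2 = 316.8
Step 4: Final sum = 42.0 + 67.1 + 316.8 = 425.9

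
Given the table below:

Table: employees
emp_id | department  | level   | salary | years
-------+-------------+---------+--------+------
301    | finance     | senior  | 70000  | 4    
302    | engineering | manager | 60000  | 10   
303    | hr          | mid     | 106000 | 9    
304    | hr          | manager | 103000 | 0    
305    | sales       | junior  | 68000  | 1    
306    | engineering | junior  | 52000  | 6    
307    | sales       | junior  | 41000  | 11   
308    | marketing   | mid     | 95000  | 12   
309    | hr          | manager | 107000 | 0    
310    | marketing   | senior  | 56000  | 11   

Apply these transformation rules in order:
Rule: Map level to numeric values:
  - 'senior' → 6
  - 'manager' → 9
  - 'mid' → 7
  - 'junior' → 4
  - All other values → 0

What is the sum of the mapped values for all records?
65

Step 1: Apply mapping to each record
Step 2: Count by status:
  'senior': 2 records × 6 = 12
  'manager': 3 records × 9 = 27
  'mid': 2 records × 7 = 14
  'junior': 3 records × 4 = 12
Step 3: Sum all mapped values = 65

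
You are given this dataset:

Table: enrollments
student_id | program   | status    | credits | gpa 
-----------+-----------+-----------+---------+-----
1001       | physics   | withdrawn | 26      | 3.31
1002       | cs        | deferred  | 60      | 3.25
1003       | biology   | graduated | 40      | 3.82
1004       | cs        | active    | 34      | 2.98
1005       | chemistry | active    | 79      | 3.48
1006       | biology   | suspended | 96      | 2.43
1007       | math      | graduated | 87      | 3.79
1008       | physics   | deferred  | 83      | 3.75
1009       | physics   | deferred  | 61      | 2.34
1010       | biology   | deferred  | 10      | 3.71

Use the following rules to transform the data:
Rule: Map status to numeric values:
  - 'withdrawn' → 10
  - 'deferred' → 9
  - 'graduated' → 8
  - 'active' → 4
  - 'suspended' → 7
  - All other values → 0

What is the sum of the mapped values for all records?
77

Step 1: Apply mapping to each record
Step 2: Count by status:
  'withdrawn': 1 records × 10 = 10
  'deferred': 4 records × 9 = 36
  'graduated': 2 records × 8 = 16
  'active': 2 records × 4 = 8
  'suspended': 1 records × 7 = 7
Step 3: Sum all mapped values = 77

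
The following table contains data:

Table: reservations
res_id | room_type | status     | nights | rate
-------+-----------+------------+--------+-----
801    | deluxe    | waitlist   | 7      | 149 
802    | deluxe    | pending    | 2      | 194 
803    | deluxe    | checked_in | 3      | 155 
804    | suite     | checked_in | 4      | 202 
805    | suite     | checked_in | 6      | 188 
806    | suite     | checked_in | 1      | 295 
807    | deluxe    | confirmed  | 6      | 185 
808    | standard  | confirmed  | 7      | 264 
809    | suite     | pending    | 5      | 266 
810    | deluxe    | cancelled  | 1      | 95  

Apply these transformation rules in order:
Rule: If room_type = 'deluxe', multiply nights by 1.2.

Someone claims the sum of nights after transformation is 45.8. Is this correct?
Yes, the result is correct.

Step 1: Calculate the correct sum after transformation
Step 2: Apply multiplier 1.2 to records where room_type = 'deluxe'
Step 3: Correct result = 45.8
Step 4: Claimed result = 45.8
Step 5: 45.8 = 45.8 ✓
Conclusion: The claimed result is correct.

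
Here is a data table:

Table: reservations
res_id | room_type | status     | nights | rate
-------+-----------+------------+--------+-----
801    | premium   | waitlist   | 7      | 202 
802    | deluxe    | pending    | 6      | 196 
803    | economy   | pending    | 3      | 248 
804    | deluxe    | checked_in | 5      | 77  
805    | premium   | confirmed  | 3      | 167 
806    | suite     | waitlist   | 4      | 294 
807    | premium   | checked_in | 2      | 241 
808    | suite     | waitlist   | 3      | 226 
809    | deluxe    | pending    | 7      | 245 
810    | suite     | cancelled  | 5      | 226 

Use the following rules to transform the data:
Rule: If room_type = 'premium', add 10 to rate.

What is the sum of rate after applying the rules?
2152

Step 1: Count records where room_type = 'premium': 3
Step 2: Total bonus added: 3 × 10 = 30
Step 3: Original sum of rate: 2122
Step 4: Final sum = 2122 + 30 = 2152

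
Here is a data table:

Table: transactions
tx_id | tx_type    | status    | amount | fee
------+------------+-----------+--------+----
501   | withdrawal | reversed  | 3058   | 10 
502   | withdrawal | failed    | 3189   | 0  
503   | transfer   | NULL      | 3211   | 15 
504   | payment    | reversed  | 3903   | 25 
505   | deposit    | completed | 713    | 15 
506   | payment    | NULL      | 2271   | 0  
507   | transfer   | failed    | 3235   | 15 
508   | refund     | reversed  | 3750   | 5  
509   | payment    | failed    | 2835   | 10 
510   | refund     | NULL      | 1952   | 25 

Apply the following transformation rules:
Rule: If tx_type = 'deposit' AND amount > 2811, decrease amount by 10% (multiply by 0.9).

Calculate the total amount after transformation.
28117

Step 1: Find records where tx_type = 'deposit' AND amount > 2811
Step 2: 0 records match, summing to 0
Step 3: After multiplier: 0 × 0.9 = 0.0
Step 4: Unaffected records sum: 28117
Step 5: Final sum = 0.0 + 28117 = 28117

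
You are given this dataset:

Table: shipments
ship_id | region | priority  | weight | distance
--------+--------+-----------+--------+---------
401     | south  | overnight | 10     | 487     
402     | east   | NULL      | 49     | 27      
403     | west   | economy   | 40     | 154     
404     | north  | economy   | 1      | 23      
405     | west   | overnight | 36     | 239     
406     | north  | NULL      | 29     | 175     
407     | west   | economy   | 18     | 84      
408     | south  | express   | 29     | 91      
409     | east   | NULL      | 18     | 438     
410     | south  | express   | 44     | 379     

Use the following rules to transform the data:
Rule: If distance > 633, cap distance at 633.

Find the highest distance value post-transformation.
487

Step 1: Original maximum distance = 487
Step 2: Check cap of 633 against maximum
Step 3: No records exceed the cap (max 487 <= cap 633), so no capping applies
Step 4: Maximum after transformation = 487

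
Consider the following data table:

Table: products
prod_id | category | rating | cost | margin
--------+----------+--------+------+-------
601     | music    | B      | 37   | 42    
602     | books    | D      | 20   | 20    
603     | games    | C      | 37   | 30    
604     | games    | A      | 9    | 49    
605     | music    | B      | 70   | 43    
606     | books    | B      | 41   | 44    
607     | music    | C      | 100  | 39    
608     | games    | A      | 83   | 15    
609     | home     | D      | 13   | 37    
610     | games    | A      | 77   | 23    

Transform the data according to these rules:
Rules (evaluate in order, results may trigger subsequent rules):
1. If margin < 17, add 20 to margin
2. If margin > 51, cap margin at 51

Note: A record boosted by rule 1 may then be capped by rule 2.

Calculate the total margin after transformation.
362

Step 1: Apply rule 1 to records with margin < 17
  - 1 records get bonus of 20
  - Of these, 0 records then exceed 51 and get capped
Step 2: Apply rule 2 to records with margin > 51
  - 0 records (original) are capped
Step 3: Calculate final sum = 362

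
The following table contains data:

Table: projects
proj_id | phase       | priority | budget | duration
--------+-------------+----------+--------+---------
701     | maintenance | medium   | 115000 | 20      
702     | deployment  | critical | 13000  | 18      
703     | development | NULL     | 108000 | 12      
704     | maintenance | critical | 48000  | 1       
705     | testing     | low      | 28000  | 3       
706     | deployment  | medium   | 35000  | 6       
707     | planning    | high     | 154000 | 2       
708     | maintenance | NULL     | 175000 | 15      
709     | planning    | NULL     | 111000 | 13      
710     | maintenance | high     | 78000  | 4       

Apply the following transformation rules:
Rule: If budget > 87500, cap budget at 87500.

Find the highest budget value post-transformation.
87500

Step 1: Original maximum budget = 175000
Step 2: Apply cap at 87500
Step 3: 5 records had budget > 87500 and were capped
Step 4: Maximum after transformation = 87500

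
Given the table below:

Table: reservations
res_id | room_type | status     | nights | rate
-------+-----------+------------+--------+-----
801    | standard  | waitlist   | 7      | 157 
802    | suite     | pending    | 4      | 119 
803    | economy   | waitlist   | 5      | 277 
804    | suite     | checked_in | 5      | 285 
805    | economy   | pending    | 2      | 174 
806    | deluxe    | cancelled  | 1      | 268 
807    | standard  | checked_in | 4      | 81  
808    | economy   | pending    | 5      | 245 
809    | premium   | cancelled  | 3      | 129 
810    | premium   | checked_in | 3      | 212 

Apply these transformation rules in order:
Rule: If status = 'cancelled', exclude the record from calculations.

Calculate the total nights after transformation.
35

Step 1: Identify records where status = 'cancelled'
Step 2: The excluded records sum to 4
Step 3: Original total nights = 39
Step 4: Remaining total = 39 - 4 = 35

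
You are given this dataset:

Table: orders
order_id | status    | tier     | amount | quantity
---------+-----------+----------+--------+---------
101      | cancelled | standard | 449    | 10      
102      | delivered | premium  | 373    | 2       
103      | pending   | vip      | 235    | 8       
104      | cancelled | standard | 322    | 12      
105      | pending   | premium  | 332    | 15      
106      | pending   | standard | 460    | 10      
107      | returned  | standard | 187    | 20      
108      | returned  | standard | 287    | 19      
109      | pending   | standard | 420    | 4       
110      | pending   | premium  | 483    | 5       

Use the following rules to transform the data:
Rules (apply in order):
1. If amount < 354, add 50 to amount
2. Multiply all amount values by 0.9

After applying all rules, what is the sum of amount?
3418.2

Step 1: Apply Rule 1 - Add 50 to records with amount < 354
  - 5 records affected: 1363 + (5 × 50) = 1613
  - Unaffected records: 2185
  - Sum after Rule 1: 3798
Step 2: Apply Rule 2 - Multiply all by 0.9
  - 3798 × 0.9 = 3418.2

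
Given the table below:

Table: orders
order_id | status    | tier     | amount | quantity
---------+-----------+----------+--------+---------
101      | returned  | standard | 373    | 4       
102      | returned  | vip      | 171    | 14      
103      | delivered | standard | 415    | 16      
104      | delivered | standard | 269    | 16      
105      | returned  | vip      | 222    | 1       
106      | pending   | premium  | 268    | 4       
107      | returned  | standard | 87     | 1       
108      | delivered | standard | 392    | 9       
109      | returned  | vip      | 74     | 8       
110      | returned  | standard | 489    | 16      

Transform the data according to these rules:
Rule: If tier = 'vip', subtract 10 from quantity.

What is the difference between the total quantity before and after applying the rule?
30

Step 1: Original sum of quantity = 89
Step 2: 3 records have tier = 'vip'
Step 3: Each affected record changes by -10
Step 4: Total change = 3 × -10 = -30
Step 5: New sum = 89 + -30 = 59
Step 6: Difference = |59 - 89| = 30
        (Sum decreased by 30)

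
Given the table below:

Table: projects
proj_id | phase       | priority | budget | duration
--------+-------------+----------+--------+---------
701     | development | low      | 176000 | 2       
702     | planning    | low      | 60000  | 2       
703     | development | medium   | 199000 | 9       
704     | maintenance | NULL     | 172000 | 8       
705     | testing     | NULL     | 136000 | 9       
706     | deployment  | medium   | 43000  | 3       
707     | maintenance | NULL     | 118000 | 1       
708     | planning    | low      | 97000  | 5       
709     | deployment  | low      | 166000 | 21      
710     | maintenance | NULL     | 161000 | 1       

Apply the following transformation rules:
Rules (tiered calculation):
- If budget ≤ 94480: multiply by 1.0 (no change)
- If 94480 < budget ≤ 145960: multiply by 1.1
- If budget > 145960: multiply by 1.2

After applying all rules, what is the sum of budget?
1537900.0

Step 1: Tier 1 (budget ≤ 94480): 2 records, sum = 103000 × 1.0 = 103000.0
Step 2: Tier 2 (94480 < budget ≤ 145960): 3 records, sum = 351000 × 1.1 = 386100.0
Step 3: Tier 3 (budget > 145960): 5 records, sum = 874000 × 1.2 = 1048800.0
Step 4: Final sum = 103000.0 + 386100.0 + 1048800.0 = 1537900.0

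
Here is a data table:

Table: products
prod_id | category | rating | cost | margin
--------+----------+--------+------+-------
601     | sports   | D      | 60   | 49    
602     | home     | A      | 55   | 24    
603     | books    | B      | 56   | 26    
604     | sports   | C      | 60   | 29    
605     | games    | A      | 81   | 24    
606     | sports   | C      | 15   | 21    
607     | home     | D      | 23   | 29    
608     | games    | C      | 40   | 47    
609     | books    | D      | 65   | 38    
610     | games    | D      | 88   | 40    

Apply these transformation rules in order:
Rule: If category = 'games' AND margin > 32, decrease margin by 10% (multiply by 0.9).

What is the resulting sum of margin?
318.3

Step 1: Find records where category = 'games' AND margin > 32
Step 2: 2 records match, summing to 87
Step 3: After multiplier: 87 × 0.9 = 78.3
Step 4: Unaffected records sum: 240
Step 5: Final sum = 78.3 + 240 = 318.3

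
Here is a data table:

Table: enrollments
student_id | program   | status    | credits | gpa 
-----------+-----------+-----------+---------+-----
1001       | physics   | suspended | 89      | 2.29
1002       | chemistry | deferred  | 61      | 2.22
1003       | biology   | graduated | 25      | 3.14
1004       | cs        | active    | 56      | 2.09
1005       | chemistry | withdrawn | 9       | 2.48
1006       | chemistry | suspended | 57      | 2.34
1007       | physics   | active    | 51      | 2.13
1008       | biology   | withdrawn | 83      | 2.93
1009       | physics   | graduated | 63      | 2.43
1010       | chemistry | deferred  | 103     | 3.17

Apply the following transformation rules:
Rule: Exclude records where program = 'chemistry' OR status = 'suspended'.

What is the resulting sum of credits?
278

Step 1: Find records where program = 'chemistry' OR status = 'suspended'
Step 2: 5 records match, summing to 319
Step 3: Original sum: 597
Step 4: Remaining sum = 597 - 319 = 278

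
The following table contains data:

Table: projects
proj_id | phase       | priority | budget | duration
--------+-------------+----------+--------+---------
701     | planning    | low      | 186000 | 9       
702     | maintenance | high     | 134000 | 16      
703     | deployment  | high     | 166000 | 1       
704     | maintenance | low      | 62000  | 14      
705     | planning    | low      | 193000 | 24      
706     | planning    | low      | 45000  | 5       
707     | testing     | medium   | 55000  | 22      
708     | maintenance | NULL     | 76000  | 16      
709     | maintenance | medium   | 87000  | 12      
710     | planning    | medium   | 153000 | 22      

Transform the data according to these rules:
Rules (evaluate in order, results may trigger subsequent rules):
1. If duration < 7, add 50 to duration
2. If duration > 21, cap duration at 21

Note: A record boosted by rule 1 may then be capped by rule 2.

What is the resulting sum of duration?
172

Step 1: Apply rule 1 to records with duration < 7
  - 2 records get bonus of 50
  - Of these, 2 records then exceed 21 and get capped
Step 2: Apply rule 2 to records with duration > 21
  - 3 records (original) are capped
Step 3: Calculate final sum = 172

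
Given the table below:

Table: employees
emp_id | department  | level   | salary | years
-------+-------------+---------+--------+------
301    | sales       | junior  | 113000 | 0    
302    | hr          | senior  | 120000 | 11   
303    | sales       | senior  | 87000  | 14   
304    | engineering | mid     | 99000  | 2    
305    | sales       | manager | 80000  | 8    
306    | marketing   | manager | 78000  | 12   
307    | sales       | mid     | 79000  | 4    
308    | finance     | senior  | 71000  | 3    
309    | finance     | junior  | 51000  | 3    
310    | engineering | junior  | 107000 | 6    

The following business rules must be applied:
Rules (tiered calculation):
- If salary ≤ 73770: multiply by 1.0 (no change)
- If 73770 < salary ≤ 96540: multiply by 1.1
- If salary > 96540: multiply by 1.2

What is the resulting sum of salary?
1005200.0

Step 1: Tier 1 (salary ≤ 73770): 2 records, sum = 122000 × 1.0 = 122000.0
Step 2: Tier 2 (73770 < salary ≤ 96540): 4 records, sum = 324000 × 1.1 = 356400.0
Step 3: Tier 3 (salary > 96540): 4 records, sum = 439000 × 1.2 = 526800.0
Step 4: Final sum = 122000.0 + 356400.0 + 526800.0 = 1005200.0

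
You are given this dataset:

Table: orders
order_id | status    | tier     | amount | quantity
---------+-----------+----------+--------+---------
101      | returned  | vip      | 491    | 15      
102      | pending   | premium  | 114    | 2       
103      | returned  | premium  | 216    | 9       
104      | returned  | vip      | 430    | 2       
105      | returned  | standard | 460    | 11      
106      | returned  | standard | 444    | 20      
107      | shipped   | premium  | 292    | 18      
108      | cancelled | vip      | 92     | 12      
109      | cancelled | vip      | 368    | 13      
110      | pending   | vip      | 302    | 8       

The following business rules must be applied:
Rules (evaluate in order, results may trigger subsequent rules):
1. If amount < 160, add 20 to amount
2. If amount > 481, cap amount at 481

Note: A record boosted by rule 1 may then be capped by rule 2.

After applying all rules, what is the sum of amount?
3239

Step 1: Apply rule 1 to records with amount < 160
  - 2 records get bonus of 20
  - Of these, 0 records then exceed 481 and get capped
Step 2: Apply rule 2 to records with amount > 481
  - 1 records (original) are capped
Step 3: Calculate final sum = 3239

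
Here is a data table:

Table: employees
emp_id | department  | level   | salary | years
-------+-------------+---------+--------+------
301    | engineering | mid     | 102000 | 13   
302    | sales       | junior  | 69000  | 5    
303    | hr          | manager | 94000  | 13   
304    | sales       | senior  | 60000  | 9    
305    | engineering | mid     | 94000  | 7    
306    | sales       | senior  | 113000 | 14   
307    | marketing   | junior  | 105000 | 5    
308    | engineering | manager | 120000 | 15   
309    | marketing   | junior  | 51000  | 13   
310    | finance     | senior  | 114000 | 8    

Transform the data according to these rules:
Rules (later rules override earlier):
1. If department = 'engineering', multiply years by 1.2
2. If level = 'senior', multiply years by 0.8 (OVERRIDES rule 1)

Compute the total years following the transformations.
102.8

Step 1: Rule 2 takes priority for records with level = 'senior'
  - 3 records: 31 × 0.8 = 24.8
Step 2: Rule 1 applies to remaining records with department = 'engineering'
  - 3 records: 35 × 1.2 = 42.0
Step 3: Other records unchanged: 36
Step 4: Final sum = 24.8 + 42.0 + 36 = 102.8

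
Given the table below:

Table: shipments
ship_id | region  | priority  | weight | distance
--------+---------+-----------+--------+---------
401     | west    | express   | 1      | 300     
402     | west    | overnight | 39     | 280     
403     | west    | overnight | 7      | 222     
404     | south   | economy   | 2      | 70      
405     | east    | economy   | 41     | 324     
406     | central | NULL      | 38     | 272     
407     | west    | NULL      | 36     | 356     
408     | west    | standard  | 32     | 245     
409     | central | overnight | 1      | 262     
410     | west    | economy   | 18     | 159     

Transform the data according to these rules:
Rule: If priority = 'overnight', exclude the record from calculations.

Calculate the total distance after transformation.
1726

Step 1: Identify records where priority = 'overnight'
Step 2: The excluded records sum to 764
Step 3: Original total distance = 2490
Step 4: Remaining total = 2490 - 764 = 1726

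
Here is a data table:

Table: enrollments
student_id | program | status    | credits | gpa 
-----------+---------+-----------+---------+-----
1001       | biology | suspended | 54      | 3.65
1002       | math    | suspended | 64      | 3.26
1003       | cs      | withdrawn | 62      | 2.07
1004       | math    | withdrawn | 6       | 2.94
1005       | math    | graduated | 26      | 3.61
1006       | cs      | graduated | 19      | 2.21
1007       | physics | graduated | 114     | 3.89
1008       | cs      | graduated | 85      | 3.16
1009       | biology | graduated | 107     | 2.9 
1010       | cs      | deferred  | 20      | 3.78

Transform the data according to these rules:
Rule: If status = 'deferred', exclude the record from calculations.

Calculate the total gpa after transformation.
27.69

Step 1: Identify records where status = 'deferred'
Step 2: The excluded records sum to 3.78
Step 3: Original total gpa = 31.47
Step 4: Remaining total = 31.47 - 3.78 = 27.69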